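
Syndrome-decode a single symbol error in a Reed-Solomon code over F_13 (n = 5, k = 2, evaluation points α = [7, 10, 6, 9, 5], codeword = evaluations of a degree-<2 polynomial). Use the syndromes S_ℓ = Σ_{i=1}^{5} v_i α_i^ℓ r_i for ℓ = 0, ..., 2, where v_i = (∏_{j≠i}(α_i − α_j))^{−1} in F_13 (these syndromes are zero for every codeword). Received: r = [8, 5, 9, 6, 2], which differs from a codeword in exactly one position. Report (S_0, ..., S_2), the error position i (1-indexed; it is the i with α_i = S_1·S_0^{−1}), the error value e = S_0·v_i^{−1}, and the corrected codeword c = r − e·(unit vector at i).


S = (5, 12, 8), error at position 5, error magnitude e = 5, c = [8, 5, 9, 6, 10].

Step 1: column multipliers v_i = (∏_{j≠i}(α_i − α_j))^{−1} mod 13.
  i = 1 (α = 7): (7−10)(7−6)(7−9)(7−5) = (−3)·1·(−2)·2 = 12 ≡ 12, so v_1 = 12^{−1} = 12 (mod 13).
  i = 2 (α = 10): (10−7)(10−6)(10−9)(10−5) = 3·4·1·5 = 60 ≡ 8, so v_2 = 8^{−1} = 5 (mod 13).
  i = 3 (α = 6): (6−7)(6−10)(6−9)(6−5) = (−1)·(−4)·(−3)·1 = −12 ≡ 1, so v_3 = 1^{−1} = 1 (mod 13).
  i = 4 (α = 9): (9−7)(9−10)(9−6)(9−5) = 2·(−1)·3·4 = −24 ≡ 2, so v_4 = 2^{−1} = 7 (mod 13).
  i = 5 (α = 5): (5−7)(5−10)(5−6)(5−9) = (−2)·(−5)·(−1)·(−4) = 40 ≡ 1, so v_5 = 1^{−1} = 1 (mod 13).
  v = [12, 5, 1, 7, 1].
Step 2: syndromes of r = [8, 5, 9, 6, 2] (all sums mod 13).
  S_0 = Σ v_i r_i = 12·8 + 5·5 + 1·9 + 7·6 + 1·2 = 174 ≡ 5.
  S_1 = Σ v_i α_i r_i = 12·7·8 + 5·10·5 + 1·6·9 + 7·9·6 + 1·5·2 = 1364 ≡ 12.
  α_i^2 mod 13 = [10, 9, 10, 3, 12].
  S_2 = Σ v_i α_i^2 r_i = 12·10·8 + 5·9·5 + 1·10·9 + 7·3·6 + 1·12·2 = 1425 ≡ 8.
  S = (5, 12, 8) ≠ 0, so r is not a codeword (an error is present).
Step 3: locate the error. For a single error e at position i, S_ℓ = v_i·e·α_i^ℓ, so α_err = S_1/S_0.
  S_0^{−1} = 5^{−1} = 8 (mod 13), so α_err = 12·8 = 96 ≡ 5 = α_5. Error position i = 5.
  Consistency check: S_2/S_1 = 8·12 = 96 ≡ 5 = α_err ✓ (single-error assumption holds).
Step 4: error magnitude e = S_0/v_5 = S_0·∏_{j≠5}(α_5 − α_j) = 5·1 = 5 ≡ 5 (mod 13).
Step 5: correct position 5: c_5 = r_5 − e = 2 − 5 ≡ 10 (mod 13). Hence c = [8, 5, 9, 6, 10].
  Check: interpolating c through the α_i gives m(x) = 2 + 12·x (degree < 2) with m(α_i) = c_i for every i, so c is indeed a codeword.


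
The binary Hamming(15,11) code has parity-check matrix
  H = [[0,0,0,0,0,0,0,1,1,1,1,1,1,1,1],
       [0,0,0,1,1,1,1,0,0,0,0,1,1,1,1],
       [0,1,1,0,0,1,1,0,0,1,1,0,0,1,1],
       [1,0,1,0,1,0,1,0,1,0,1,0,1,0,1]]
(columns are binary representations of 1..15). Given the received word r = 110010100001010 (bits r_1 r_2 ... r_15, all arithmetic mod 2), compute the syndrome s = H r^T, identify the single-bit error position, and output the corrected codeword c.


s = (0, 0, 1, 1)^T, error position = 3, corrected codeword c = 111010100001010

Compute s = H r^T mod 2 one row at a time:
  s_1 = 0 + 0 + 0 + 0 + 1 + 0 + 1 + 0 = 2 ≡ 0 (mod 2).
  s_2 = 0 + 1 + 0 + 1 + 1 + 0 + 1 + 0 = 4 ≡ 0 (mod 2).
  s_3 = 1 + 0 + 0 + 1 + 0 + 0 + 1 + 0 = 3 ≡ 1 (mod 2).
  s_4 = 1 + 0 + 1 + 1 + 0 + 0 + 0 + 0 = 3 ≡ 1 (mod 2).
s = (0, 0, 1, 1)^T — this equals column 3 of H (binary 0011), so error is at position 3.
Correct: flip bit 3 of r = 110010100001010 to get c = 111010100001010.


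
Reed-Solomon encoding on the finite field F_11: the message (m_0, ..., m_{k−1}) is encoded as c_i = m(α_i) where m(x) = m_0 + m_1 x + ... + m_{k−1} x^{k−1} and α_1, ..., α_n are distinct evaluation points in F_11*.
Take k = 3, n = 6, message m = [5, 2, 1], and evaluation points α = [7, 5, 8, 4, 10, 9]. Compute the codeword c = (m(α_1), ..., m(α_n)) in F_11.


c = [2, 7, 8, 7, 4, 5]

Message polynomial: m(x) = 5 + 2·x + 1·x^2 (mod 11).
For each evaluation point α_i, compute m(α_i) mod 11:
  α_1 = 7: Horner steps 1 → 9 → 2, so m(7) = 2.
  α_2 = 5: Horner steps 1 → 7 → 7, so m(5) = 7.
  α_3 = 8: Horner steps 1 → 10 → 8, so m(8) = 8.
  α_4 = 4: Horner steps 1 → 6 → 7, so m(4) = 7.
  α_5 = 10: Horner steps 1 → 1 → 4, so m(10) = 4.
  α_6 = 9: Horner steps 1 → 0 → 5, so m(9) = 5.
Codeword c = [2, 7, 8, 7, 4, 5] ∈ F_11^6.


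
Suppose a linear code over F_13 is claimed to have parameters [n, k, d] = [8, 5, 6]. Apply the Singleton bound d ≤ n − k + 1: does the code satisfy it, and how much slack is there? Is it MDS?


Singleton RHS = n − k + 1 = 4, slack = -2, bound violated (no such code; not MDS).

Singleton bound: d ≤ n − k + 1.
Here n = 8, k = 5, so n − k + 1 = 4.
Given d = 6, check d ≤ 4: NO.
Slack = (n − k + 1) − d = -2.
The slack is negative: d = 6 exceeds n − k + 1 = 4 by 2, so the Singleton bound is violated and no linear [8, 5, 6]_13 code can exist. In particular it is not MDS (MDS requires d = n − k + 1 exactly).
Description: the claimed parameters are [8, 5, 6]_13; such a code would be impossible (violates the Singleton bound).


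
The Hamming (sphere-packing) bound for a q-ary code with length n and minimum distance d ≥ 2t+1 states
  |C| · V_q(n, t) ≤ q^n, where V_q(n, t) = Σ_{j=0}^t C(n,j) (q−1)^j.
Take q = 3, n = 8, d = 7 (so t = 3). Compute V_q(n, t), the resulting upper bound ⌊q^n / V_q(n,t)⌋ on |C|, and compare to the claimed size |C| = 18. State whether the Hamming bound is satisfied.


V_q(n, t) = 577, q^n = 6561, Hamming bound = 11, |C| = 18 > bound (violated).

Step 1: Compute V_q(n, t) = Σ_{j=0}^3 C(n, j) (q−1)^j.
  j = 0: C(8,0)·(2)^0 = 1·1 = 1.
  j = 1: C(8,1)·(2)^1 = 8·2 = 16.
  j = 2: C(8,2)·(2)^2 = 28·4 = 112.
  j = 3: C(8,3)·(2)^3 = 56·8 = 448.
  V_q(n, t) = 1 + 16 + 112 + 448 = 577.
Step 2: q^n = 3^8 = 6561.
Step 3: Hamming bound ⌊q^n / V_q(n,t)⌋ = ⌊6561/577⌋ = 11.
Step 4: Compare |C| = 18 to 11: violated.
The claimed |C| lies above the Hamming bound, so no 3-ary code of length 8 with d ≥ 7 can have 18 codewords.


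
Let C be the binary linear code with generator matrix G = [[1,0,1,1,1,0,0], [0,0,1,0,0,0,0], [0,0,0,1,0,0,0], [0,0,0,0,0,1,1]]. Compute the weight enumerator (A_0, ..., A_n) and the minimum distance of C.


Weight distribution: A_0 = 1, A_1 = 2, A_2 = 3, A_3 = 4, A_4 = 3, A_5 = 2, A_6 = 1. Minimum distance d = 1.

Enumerate all 2^4 = 16 messages m ∈ F_2^4.
For each, compute codeword c = mG in F_2^7, then tally its weight.
  m = 0000 → c = 0000000, weight = 0.
  m = 1000 → c = 1011100, weight = 4.
  m = 0100 → c = 0010000, weight = 1.
  m = 1100 → c = 1001100, weight = 3.
  m = 0010 → c = 0001000, weight = 1.
  m = 1010 → c = 1010100, weight = 3.
  m = 0110 → c = 0011000, weight = 2.
  m = 1110 → c = 1000100, weight = 2.
  m = 0001 → c = 0000011, weight = 2.
  m = 1001 → c = 1011111, weight = 6.
  m = 0101 → c = 0010011, weight = 3.
  m = 1101 → c = 1001111, weight = 5.
  m = 0011 → c = 0001011, weight = 3.
  m = 1011 → c = 1010111, weight = 5.
  m = 0111 → c = 0011011, weight = 4.
  m = 1111 → c = 1000111, weight = 4.
Tally weights:
  weight 0: 1 codewords.
  weight 1: 2 codewords.
  weight 2: 3 codewords.
  weight 3: 4 codewords.
  weight 4: 3 codewords.
  weight 5: 2 codewords.
  weight 6: 1 codewords.
Minimum distance d = smallest w > 0 with A_w > 0 = 1.
Sanity: Σ A_w = 16 = 2^4 = 16 ✓.


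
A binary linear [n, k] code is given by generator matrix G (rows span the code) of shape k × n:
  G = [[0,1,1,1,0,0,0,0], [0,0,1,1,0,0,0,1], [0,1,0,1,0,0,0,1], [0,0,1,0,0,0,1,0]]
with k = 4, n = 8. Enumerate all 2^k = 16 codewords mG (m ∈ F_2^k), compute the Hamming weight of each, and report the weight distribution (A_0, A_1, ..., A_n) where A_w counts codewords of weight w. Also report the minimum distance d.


Weight distribution: A_0 = 1, A_1 = 1, A_2 = 6, A_3 = 6, A_4 = 1, A_5 = 1. Minimum distance d = 1.

Enumerate all 2^4 = 16 messages m ∈ F_2^4.
For each, compute codeword c = mG in F_2^8, then tally its weight.
  m = 0000 → c = 00000000, weight = 0.
  m = 1000 → c = 01110000, weight = 3.
  m = 0100 → c = 00110001, weight = 3.
  m = 1100 → c = 01000001, weight = 2.
  m = 0010 → c = 01010001, weight = 3.
  m = 1010 → c = 00100001, weight = 2.
  m = 0110 → c = 01100000, weight = 2.
  m = 1110 → c = 00010000, weight = 1.
  m = 0001 → c = 00100010, weight = 2.
  m = 1001 → c = 01010010, weight = 3.
  m = 0101 → c = 00010011, weight = 3.
  m = 1101 → c = 01100011, weight = 4.
  m = 0011 → c = 01110011, weight = 5.
  m = 1011 → c = 00000011, weight = 2.
  m = 0111 → c = 01000010, weight = 2.
  m = 1111 → c = 00110010, weight = 3.
Tally weights:
  weight 0: 1 codewords.
  weight 1: 1 codewords.
  weight 2: 6 codewords.
  weight 3: 6 codewords.
  weight 4: 1 codewords.
  weight 5: 1 codewords.
Minimum distance d = smallest w > 0 with A_w > 0 = 1.
Sanity: Σ A_w = 16 = 2^4 = 16 ✓.


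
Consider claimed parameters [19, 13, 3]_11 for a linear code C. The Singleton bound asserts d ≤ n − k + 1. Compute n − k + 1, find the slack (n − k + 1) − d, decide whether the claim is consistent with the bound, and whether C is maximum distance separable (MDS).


Singleton RHS = n − k + 1 = 7, slack = 4, bound satisfied, not MDS.

Singleton bound: d ≤ n − k + 1.
Here n = 19, k = 13, so n − k + 1 = 7.
Given d = 3, check d ≤ 7: YES.
Slack = (n − k + 1) − d = 4.
The code is NOT MDS (slack = 4 > 0).
Description: the claimed parameters are [19, 13, 3]_11; such a code would be non-MDS.


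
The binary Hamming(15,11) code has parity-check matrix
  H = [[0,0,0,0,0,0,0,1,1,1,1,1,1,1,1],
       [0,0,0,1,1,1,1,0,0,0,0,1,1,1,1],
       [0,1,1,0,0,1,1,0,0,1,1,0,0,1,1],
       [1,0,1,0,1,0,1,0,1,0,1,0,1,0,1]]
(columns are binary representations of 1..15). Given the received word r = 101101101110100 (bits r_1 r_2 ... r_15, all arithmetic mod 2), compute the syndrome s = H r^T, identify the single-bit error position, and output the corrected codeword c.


s = (0, 0, 1, 0)^T, error position = 2, corrected codeword c = 111101101110100

Compute s = H r^T mod 2 one row at a time:
  s_1 = 0 + 1 + 1 + 1 + 0 + 1 + 0 + 0 = 4 ≡ 0 (mod 2).
  s_2 = 1 + 0 + 1 + 1 + 0 + 1 + 0 + 0 = 4 ≡ 0 (mod 2).
  s_3 = 0 + 1 + 1 + 1 + 1 + 1 + 0 + 0 = 5 ≡ 1 (mod 2).
  s_4 = 1 + 1 + 0 + 1 + 1 + 1 + 1 + 0 = 6 ≡ 0 (mod 2).
s = (0, 0, 1, 0)^T — this equals column 2 of H (binary 0010), so error is at position 2.
Correct: flip bit 2 of r = 101101101110100 to get c = 111101101110100.


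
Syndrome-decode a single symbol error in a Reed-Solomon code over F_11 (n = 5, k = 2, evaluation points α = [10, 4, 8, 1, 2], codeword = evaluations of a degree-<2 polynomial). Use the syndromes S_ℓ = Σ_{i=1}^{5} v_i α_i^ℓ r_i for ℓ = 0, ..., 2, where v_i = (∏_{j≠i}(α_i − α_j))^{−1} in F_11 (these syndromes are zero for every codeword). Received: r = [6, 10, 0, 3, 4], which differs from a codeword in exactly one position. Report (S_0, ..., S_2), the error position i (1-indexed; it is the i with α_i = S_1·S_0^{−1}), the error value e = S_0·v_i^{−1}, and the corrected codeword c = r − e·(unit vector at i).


S = (1, 1, 1), error at position 4, error magnitude e = 2, c = [6, 10, 0, 1, 4].

Step 1: column multipliers v_i = (∏_{j≠i}(α_i − α_j))^{−1} mod 11.
  i = 1 (α = 10): (10−4)(10−8)(10−1)(10−2) = 6·2·9·8 = 864 ≡ 6, so v_1 = 6^{−1} = 2 (mod 11).
  i = 2 (α = 4): (4−10)(4−8)(4−1)(4−2) = (−6)·(−4)·3·2 = 144 ≡ 1, so v_2 = 1^{−1} = 1 (mod 11).
  i = 3 (α = 8): (8−10)(8−4)(8−1)(8−2) = (−2)·4·7·6 = −336 ≡ 5, so v_3 = 5^{−1} = 9 (mod 11).
  i = 4 (α = 1): (1−10)(1−4)(1−8)(1−2) = (−9)·(−3)·(−7)·(−1) = 189 ≡ 2, so v_4 = 2^{−1} = 6 (mod 11).
  i = 5 (α = 2): (2−10)(2−4)(2−8)(2−1) = (−8)·(−2)·(−6)·1 = −96 ≡ 3, so v_5 = 3^{−1} = 4 (mod 11).
  v = [2, 1, 9, 6, 4].
Step 2: syndromes of r = [6, 10, 0, 3, 4] (all sums mod 11).
  S_0 = Σ v_i r_i = 2·6 + 1·10 + 9·0 + 6·3 + 4·4 = 56 ≡ 1.
  S_1 = Σ v_i α_i r_i = 2·10·6 + 1·4·10 + 9·8·0 + 6·1·3 + 4·2·4 = 210 ≡ 1.
  α_i^2 mod 11 = [1, 5, 9, 1, 4].
  S_2 = Σ v_i α_i^2 r_i = 2·1·6 + 1·5·10 + 9·9·0 + 6·1·3 + 4·4·4 = 144 ≡ 1.
  S = (1, 1, 1) ≠ 0, so r is not a codeword (an error is present).
Step 3: locate the error. For a single error e at position i, S_ℓ = v_i·e·α_i^ℓ, so α_err = S_1/S_0.
  S_0^{−1} = 1^{−1} = 1 (mod 11), so α_err = 1·1 = 1 ≡ 1 = α_4. Error position i = 4.
  Consistency check: S_2/S_1 = 1·1 = 1 ≡ 1 = α_err ✓ (single-error assumption holds).
Step 4: error magnitude e = S_0/v_4 = S_0·∏_{j≠4}(α_4 − α_j) = 1·2 = 2 ≡ 2 (mod 11).
Step 5: correct position 4: c_4 = r_4 − e = 3 − 2 ≡ 1 (mod 11). Hence c = [6, 10, 0, 1, 4].
  Check: interpolating c through the α_i gives m(x) = 9 + 3·x (degree < 2) with m(α_i) = c_i for every i, so c is indeed a codeword.


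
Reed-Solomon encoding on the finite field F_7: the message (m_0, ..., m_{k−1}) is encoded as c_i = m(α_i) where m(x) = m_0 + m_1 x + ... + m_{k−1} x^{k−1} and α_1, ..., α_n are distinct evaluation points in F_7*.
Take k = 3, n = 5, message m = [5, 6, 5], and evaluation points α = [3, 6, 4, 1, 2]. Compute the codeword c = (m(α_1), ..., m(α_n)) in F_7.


c = [5, 4, 4, 2, 2]

Message polynomial: m(x) = 5 + 6·x + 5·x^2 (mod 7).
For each evaluation point α_i, compute m(α_i) mod 7:
  α_1 = 3: Horner steps 5 → 0 → 5, so m(3) = 5.
  α_2 = 6: Horner steps 5 → 1 → 4, so m(6) = 4.
  α_3 = 4: Horner steps 5 → 5 → 4, so m(4) = 4.
  α_4 = 1: Horner steps 5 → 4 → 2, so m(1) = 2.
  α_5 = 2: Horner steps 5 → 2 → 2, so m(2) = 2.
Codeword c = [5, 4, 4, 2, 2] ∈ F_7^5.


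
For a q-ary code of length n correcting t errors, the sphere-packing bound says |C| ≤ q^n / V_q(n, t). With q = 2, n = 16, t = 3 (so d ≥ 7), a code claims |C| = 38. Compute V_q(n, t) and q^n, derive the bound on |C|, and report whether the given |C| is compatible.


V_q(n, t) = 697, q^n = 65536, Hamming bound = 94, |C| = 38 ≤ bound (satisfied).

Step 1: Compute V_q(n, t) = Σ_{j=0}^3 C(n, j) (q−1)^j.
  j = 0: C(16,0)·(1)^0 = 1·1 = 1.
  j = 1: C(16,1)·(1)^1 = 16·1 = 16.
  j = 2: C(16,2)·(1)^2 = 120·1 = 120.
  j = 3: C(16,3)·(1)^3 = 560·1 = 560.
  V_q(n, t) = 1 + 16 + 120 + 560 = 697.
Step 2: q^n = 2^16 = 65536.
Step 3: Hamming bound ⌊q^n / V_q(n,t)⌋ = ⌊65536/697⌋ = 94.
Step 4: Compare |C| = 38 to 94: satisfied.
The claimed |C| lies below the Hamming bound.


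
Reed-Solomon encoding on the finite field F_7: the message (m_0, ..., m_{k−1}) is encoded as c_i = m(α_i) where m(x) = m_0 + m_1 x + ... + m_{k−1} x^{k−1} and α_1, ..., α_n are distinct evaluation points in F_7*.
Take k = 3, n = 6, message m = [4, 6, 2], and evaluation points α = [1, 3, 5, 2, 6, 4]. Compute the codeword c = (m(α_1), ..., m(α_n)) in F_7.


c = [5, 5, 0, 3, 0, 4]

Message polynomial: m(x) = 4 + 6·x + 2·x^2 (mod 7).
For each evaluation point α_i, compute m(α_i) mod 7:
  α_1 = 1: Horner steps 2 → 1 → 5, so m(1) = 5.
  α_2 = 3: Horner steps 2 → 5 → 5, so m(3) = 5.
  α_3 = 5: Horner steps 2 → 2 → 0, so m(5) = 0.
  α_4 = 2: Horner steps 2 → 3 → 3, so m(2) = 3.
  α_5 = 6: Horner steps 2 → 4 → 0, so m(6) = 0.
  α_6 = 4: Horner steps 2 → 0 → 4, so m(4) = 4.
Codeword c = [5, 5, 0, 3, 0, 4] ∈ F_7^6.


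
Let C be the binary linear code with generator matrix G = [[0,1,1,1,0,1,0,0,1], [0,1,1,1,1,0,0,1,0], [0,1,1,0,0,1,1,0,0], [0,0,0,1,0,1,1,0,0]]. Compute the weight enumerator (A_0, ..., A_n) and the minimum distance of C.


Weight distribution: A_0 = 1, A_2 = 2, A_3 = 3, A_4 = 3, A_5 = 4, A_6 = 2, A_7 = 1. Minimum distance d = 2.

Enumerate all 2^4 = 16 messages m ∈ F_2^4.
For each, compute codeword c = mG in F_2^9, then tally its weight.
  m = 0000 → c = 000000000, weight = 0.
  m = 1000 → c = 011101001, weight = 5.
  m = 0100 → c = 011110010, weight = 5.
  m = 1100 → c = 000011011, weight = 4.
  m = 0010 → c = 011001100, weight = 4.
  m = 1010 → c = 000100101, weight = 3.
  m = 0110 → c = 000111110, weight = 5.
  m = 1110 → c = 011010111, weight = 6.
  m = 0001 → c = 000101100, weight = 3.
  m = 1001 → c = 011000101, weight = 4.
  m = 0101 → c = 011011110, weight = 6.
  m = 1101 → c = 000110111, weight = 5.
  m = 0011 → c = 011100000, weight = 3.
  m = 1011 → c = 000001001, weight = 2.
  m = 0111 → c = 000010010, weight = 2.
  m = 1111 → c = 011111011, weight = 7.
Tally weights:
  weight 0: 1 codewords.
  weight 2: 2 codewords.
  weight 3: 3 codewords.
  weight 4: 3 codewords.
  weight 5: 4 codewords.
  weight 6: 2 codewords.
  weight 7: 1 codewords.
Minimum distance d = smallest w > 0 with A_w > 0 = 2.
Sanity: Σ A_w = 16 = 2^4 = 16 ✓.


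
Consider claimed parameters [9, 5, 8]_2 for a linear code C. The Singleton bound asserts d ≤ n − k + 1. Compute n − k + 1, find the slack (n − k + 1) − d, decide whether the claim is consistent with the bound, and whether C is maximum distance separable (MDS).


Singleton RHS = n − k + 1 = 5, slack = -3, bound violated (no such code; not MDS).

Singleton bound: d ≤ n − k + 1.
Here n = 9, k = 5, so n − k + 1 = 5.
Given d = 8, check d ≤ 5: NO.
Slack = (n − k + 1) − d = -3.
The slack is negative: d = 8 exceeds n − k + 1 = 5 by 3, so the Singleton bound is violated and no linear [9, 5, 8]_2 code can exist. In particular it is not MDS (MDS requires d = n − k + 1 exactly).
Description: the claimed parameters are [9, 5, 8]_2; such a code would be impossible (violates the Singleton bound).


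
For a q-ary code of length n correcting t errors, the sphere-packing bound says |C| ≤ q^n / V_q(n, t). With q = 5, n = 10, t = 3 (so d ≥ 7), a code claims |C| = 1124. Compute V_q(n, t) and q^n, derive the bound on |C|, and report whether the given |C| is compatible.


V_q(n, t) = 8441, q^n = 9765625, Hamming bound = 1156, |C| = 1124 ≤ bound (satisfied).

Step 1: Compute V_q(n, t) = Σ_{j=0}^3 C(n, j) (q−1)^j.
  j = 0: C(10,0)·(4)^0 = 1·1 = 1.
  j = 1: C(10,1)·(4)^1 = 10·4 = 40.
  j = 2: C(10,2)·(4)^2 = 45·16 = 720.
  j = 3: C(10,3)·(4)^3 = 120·64 = 7680.
  V_q(n, t) = 1 + 40 + 720 + 7680 = 8441.
Step 2: q^n = 5^10 = 9765625.
Step 3: Hamming bound ⌊q^n / V_q(n,t)⌋ = ⌊9765625/8441⌋ = 1156.
Step 4: Compare |C| = 1124 to 1156: satisfied.
The claimed |C| lies below the Hamming bound.


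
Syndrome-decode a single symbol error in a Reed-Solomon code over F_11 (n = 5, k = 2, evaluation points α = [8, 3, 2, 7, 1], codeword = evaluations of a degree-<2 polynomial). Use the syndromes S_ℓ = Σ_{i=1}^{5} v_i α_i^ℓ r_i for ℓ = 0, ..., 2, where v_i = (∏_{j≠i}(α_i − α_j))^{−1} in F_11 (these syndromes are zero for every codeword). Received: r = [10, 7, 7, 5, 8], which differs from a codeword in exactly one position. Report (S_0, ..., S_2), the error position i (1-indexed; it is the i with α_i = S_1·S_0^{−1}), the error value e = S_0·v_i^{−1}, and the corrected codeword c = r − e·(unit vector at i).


S = (9, 7, 3), error at position 3, error magnitude e = 5, c = [10, 7, 2, 5, 8].

Step 1: column multipliers v_i = (∏_{j≠i}(α_i − α_j))^{−1} mod 11.
  i = 1 (α = 8): (8−3)(8−2)(8−7)(8−1) = 5·6·1·7 = 210 ≡ 1, so v_1 = 1^{−1} = 1 (mod 11).
  i = 2 (α = 3): (3−8)(3−2)(3−7)(3−1) = (−5)·1·(−4)·2 = 40 ≡ 7, so v_2 = 7^{−1} = 8 (mod 11).
  i = 3 (α = 2): (2−8)(2−3)(2−7)(2−1) = (−6)·(−1)·(−5)·1 = −30 ≡ 3, so v_3 = 3^{−1} = 4 (mod 11).
  i = 4 (α = 7): (7−8)(7−3)(7−2)(7−1) = (−1)·4·5·6 = −120 ≡ 1, so v_4 = 1^{−1} = 1 (mod 11).
  i = 5 (α = 1): (1−8)(1−3)(1−2)(1−7) = (−7)·(−2)·(−1)·(−6) = 84 ≡ 7, so v_5 = 7^{−1} = 8 (mod 11).
  v = [1, 8, 4, 1, 8].
Step 2: syndromes of r = [10, 7, 7, 5, 8] (all sums mod 11).
  S_0 = Σ v_i r_i = 1·10 + 8·7 + 4·7 + 1·5 + 8·8 = 163 ≡ 9.
  S_1 = Σ v_i α_i r_i = 1·8·10 + 8·3·7 + 4·2·7 + 1·7·5 + 8·1·8 = 403 ≡ 7.
  α_i^2 mod 11 = [9, 9, 4, 5, 1].
  S_2 = Σ v_i α_i^2 r_i = 1·9·10 + 8·9·7 + 4·4·7 + 1·5·5 + 8·1·8 = 795 ≡ 3.
  S = (9, 7, 3) ≠ 0, so r is not a codeword (an error is present).
Step 3: locate the error. For a single error e at position i, S_ℓ = v_i·e·α_i^ℓ, so α_err = S_1/S_0.
  S_0^{−1} = 9^{−1} = 5 (mod 11), so α_err = 7·5 = 35 ≡ 2 = α_3. Error position i = 3.
  Consistency check: S_2/S_1 = 3·8 = 24 ≡ 2 = α_err ✓ (single-error assumption holds).
Step 4: error magnitude e = S_0/v_3 = S_0·∏_{j≠3}(α_3 − α_j) = 9·3 = 27 ≡ 5 (mod 11).
Step 5: correct position 3: c_3 = r_3 − e = 7 − 5 ≡ 2 (mod 11). Hence c = [10, 7, 2, 5, 8].
  Check: interpolating c through the α_i gives m(x) = 3 + 5·x (degree < 2) with m(α_i) = c_i for every i, so c is indeed a codeword.


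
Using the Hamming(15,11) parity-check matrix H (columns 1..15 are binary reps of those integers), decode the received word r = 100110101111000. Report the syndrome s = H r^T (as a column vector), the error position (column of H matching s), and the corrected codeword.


s = (0, 0, 1, 1)^T, error position = 3, corrected codeword c = 101110101111000

Compute s = H r^T mod 2 one row at a time:
  s_1 = 0 + 1 + 1 + 1 + 1 + 0 + 0 + 0 = 4 ≡ 0 (mod 2).
  s_2 = 1 + 1 + 0 + 1 + 1 + 0 + 0 + 0 = 4 ≡ 0 (mod 2).
  s_3 = 0 + 0 + 0 + 1 + 1 + 1 + 0 + 0 = 3 ≡ 1 (mod 2).
  s_4 = 1 + 0 + 1 + 1 + 1 + 1 + 0 + 0 = 5 ≡ 1 (mod 2).
s = (0, 0, 1, 1)^T — this equals column 3 of H (binary 0011), so error is at position 3.
Correct: flip bit 3 of r = 100110101111000 to get c = 101110101111000.


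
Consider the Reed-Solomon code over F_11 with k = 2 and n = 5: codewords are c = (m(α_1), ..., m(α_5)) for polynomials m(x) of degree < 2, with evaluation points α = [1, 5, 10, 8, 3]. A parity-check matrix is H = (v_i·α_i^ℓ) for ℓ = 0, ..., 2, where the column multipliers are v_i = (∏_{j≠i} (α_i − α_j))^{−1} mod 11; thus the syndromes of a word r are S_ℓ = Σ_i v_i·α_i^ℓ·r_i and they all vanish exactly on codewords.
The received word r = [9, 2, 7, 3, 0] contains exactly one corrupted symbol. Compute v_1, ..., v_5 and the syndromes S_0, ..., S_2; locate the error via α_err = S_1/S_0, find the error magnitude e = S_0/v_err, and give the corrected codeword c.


S = (2, 5, 7), error at position 4, error magnitude e = 9, c = [9, 2, 7, 5, 0].

Step 1: column multipliers v_i = (∏_{j≠i}(α_i − α_j))^{−1} mod 11.
  i = 1 (α = 1): (1−5)(1−10)(1−8)(1−3) = (−4)·(−9)·(−7)·(−2) = 504 ≡ 9, so v_1 = 9^{−1} = 5 (mod 11).
  i = 2 (α = 5): (5−1)(5−10)(5−8)(5−3) = 4·(−5)·(−3)·2 = 120 ≡ 10, so v_2 = 10^{−1} = 10 (mod 11).
  i = 3 (α = 10): (10−1)(10−5)(10−8)(10−3) = 9·5·2·7 = 630 ≡ 3, so v_3 = 3^{−1} = 4 (mod 11).
  i = 4 (α = 8): (8−1)(8−5)(8−10)(8−3) = 7·3·(−2)·5 = −210 ≡ 10, so v_4 = 10^{−1} = 10 (mod 11).
  i = 5 (α = 3): (3−1)(3−5)(3−10)(3−8) = 2·(−2)·(−7)·(−5) = −140 ≡ 3, so v_5 = 3^{−1} = 4 (mod 11).
  v = [5, 10, 4, 10, 4].
Step 2: syndromes of r = [9, 2, 7, 3, 0] (all sums mod 11).
  S_0 = Σ v_i r_i = 5·9 + 10·2 + 4·7 + 10·3 + 4·0 = 123 ≡ 2.
  S_1 = Σ v_i α_i r_i = 5·1·9 + 10·5·2 + 4·10·7 + 10·8·3 + 4·3·0 = 665 ≡ 5.
  α_i^2 mod 11 = [1, 3, 1, 9, 9].
  S_2 = Σ v_i α_i^2 r_i = 5·1·9 + 10·3·2 + 4·1·7 + 10·9·3 + 4·9·0 = 403 ≡ 7.
  S = (2, 5, 7) ≠ 0, so r is not a codeword (an error is present).
Step 3: locate the error. For a single error e at position i, S_ℓ = v_i·e·α_i^ℓ, so α_err = S_1/S_0.
  S_0^{−1} = 2^{−1} = 6 (mod 11), so α_err = 5·6 = 30 ≡ 8 = α_4. Error position i = 4.
  Consistency check: S_2/S_1 = 7·9 = 63 ≡ 8 = α_err ✓ (single-error assumption holds).
Step 4: error magnitude e = S_0/v_4 = S_0·∏_{j≠4}(α_4 − α_j) = 2·10 = 20 ≡ 9 (mod 11).
Step 5: correct position 4: c_4 = r_4 − e = 3 − 9 ≡ 5 (mod 11). Hence c = [9, 2, 7, 5, 0].
  Check: interpolating c through the α_i gives m(x) = 8 + 1·x (degree < 2) with m(α_i) = c_i for every i, so c is indeed a codeword.


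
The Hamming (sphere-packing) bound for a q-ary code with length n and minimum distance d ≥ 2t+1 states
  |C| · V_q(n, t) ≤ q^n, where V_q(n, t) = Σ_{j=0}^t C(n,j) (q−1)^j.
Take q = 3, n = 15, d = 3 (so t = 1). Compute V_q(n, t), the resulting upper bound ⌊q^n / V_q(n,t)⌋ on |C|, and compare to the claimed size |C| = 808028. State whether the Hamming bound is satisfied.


V_q(n, t) = 31, q^n = 14348907, Hamming bound = 462867, |C| = 808028 > bound (violated).

Step 1: Compute V_q(n, t) = Σ_{j=0}^1 C(n, j) (q−1)^j.
  j = 0: C(15,0)·(2)^0 = 1·1 = 1.
  j = 1: C(15,1)·(2)^1 = 15·2 = 30.
  V_q(n, t) = 1 + 30 = 31.
Step 2: q^n = 3^15 = 14348907.
Step 3: Hamming bound ⌊q^n / V_q(n,t)⌋ = ⌊14348907/31⌋ = 462867.
Step 4: Compare |C| = 808028 to 462867: violated.
The claimed |C| lies above the Hamming bound, so no 3-ary code of length 15 with d ≥ 3 can have 808028 codewords.


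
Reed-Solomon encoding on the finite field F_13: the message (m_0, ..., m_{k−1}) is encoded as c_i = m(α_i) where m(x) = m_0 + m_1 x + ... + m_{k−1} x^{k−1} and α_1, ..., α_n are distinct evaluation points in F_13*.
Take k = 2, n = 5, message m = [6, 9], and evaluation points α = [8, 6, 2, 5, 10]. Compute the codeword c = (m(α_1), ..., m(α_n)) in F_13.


c = [0, 8, 11, 12, 5]

Message polynomial: m(x) = 6 + 9·x (mod 13).
For each evaluation point α_i, compute m(α_i) mod 13:
  α_1 = 8: Horner steps 9 → 0, so m(8) = 0.
  α_2 = 6: Horner steps 9 → 8, so m(6) = 8.
  α_3 = 2: Horner steps 9 → 11, so m(2) = 11.
  α_4 = 5: Horner steps 9 → 12, so m(5) = 12.
  α_5 = 10: Horner steps 9 → 5, so m(10) = 5.
Codeword c = [0, 8, 11, 12, 5] ∈ F_13^5.


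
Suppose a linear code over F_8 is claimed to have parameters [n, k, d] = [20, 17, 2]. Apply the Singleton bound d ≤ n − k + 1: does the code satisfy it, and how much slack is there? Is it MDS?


Singleton RHS = n − k + 1 = 4, slack = 2, bound satisfied, not MDS.

Singleton bound: d ≤ n − k + 1.
Here n = 20, k = 17, so n − k + 1 = 4.
Given d = 2, check d ≤ 4: YES.
Slack = (n − k + 1) − d = 2.
The code is NOT MDS (slack = 2 > 0).
Description: the claimed parameters are [20, 17, 2]_8; such a code would be non-MDS.


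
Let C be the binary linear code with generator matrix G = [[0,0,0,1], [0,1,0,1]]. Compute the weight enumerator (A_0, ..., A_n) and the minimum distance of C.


Weight distribution: A_0 = 1, A_1 = 2, A_2 = 1. Minimum distance d = 1.

Enumerate all 2^2 = 4 messages m ∈ F_2^2.
For each, compute codeword c = mG in F_2^4, then tally its weight.
  m = 00 → c = 0000, weight = 0.
  m = 10 → c = 0001, weight = 1.
  m = 01 → c = 0101, weight = 2.
  m = 11 → c = 0100, weight = 1.
Tally weights:
  weight 0: 1 codewords.
  weight 1: 2 codewords.
  weight 2: 1 codewords.
Minimum distance d = smallest w > 0 with A_w > 0 = 1.
Sanity: Σ A_w = 4 = 2^2 = 4 ✓.


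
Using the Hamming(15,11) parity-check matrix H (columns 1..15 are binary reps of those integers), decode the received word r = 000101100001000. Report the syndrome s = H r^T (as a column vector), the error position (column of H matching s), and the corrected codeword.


s = (1, 0, 0, 1)^T, error position = 9, corrected codeword c = 000101101001000

Compute s = H r^T mod 2 one row at a time:
  s_1 = 0 + 0 + 0 + 0 + 1 + 0 + 0 + 0 = 1 ≡ 1 (mod 2).
  s_2 = 1 + 0 + 1 + 1 + 1 + 0 + 0 + 0 = 4 ≡ 0 (mod 2).
  s_3 = 0 + 0 + 1 + 1 + 0 + 0 + 0 + 0 = 2 ≡ 0 (mod 2).
  s_4 = 0 + 0 + 0 + 1 + 0 + 0 + 0 + 0 = 1 ≡ 1 (mod 2).
s = (1, 0, 0, 1)^T — this equals column 9 of H (binary 1001), so error is at position 9.
Correct: flip bit 9 of r = 000101100001000 to get c = 000101101001000.


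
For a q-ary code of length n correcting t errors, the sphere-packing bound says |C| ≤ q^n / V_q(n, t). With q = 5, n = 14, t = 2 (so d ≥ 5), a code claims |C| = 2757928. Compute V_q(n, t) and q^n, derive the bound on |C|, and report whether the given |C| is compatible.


V_q(n, t) = 1513, q^n = 6103515625, Hamming bound = 4034048, |C| = 2757928 ≤ bound (satisfied).

Step 1: Compute V_q(n, t) = Σ_{j=0}^2 C(n, j) (q−1)^j.
  j = 0: C(14,0)·(4)^0 = 1·1 = 1.
  j = 1: C(14,1)·(4)^1 = 14·4 = 56.
  j = 2: C(14,2)·(4)^2 = 91·16 = 1456.
  V_q(n, t) = 1 + 56 + 1456 = 1513.
Step 2: q^n = 5^14 = 6103515625.
Step 3: Hamming bound ⌊q^n / V_q(n,t)⌋ = ⌊6103515625/1513⌋ = 4034048.
Step 4: Compare |C| = 2757928 to 4034048: satisfied.
The claimed |C| lies below the Hamming bound.


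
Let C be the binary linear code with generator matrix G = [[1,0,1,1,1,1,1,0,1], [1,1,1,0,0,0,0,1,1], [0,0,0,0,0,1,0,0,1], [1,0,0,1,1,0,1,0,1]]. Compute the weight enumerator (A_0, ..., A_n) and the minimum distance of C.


Weight distribution: A_0 = 1, A_2 = 3, A_3 = 1, A_5 = 6, A_6 = 3, A_7 = 1, A_8 = 1. Minimum distance d = 2.

Enumerate all 2^4 = 16 messages m ∈ F_2^4.
For each, compute codeword c = mG in F_2^9, then tally its weight.
  m = 0000 → c = 000000000, weight = 0.
  m = 1000 → c = 101111101, weight = 7.
  m = 0100 → c = 111000011, weight = 5.
  m = 1100 → c = 010111110, weight = 6.
  m = 0010 → c = 000001001, weight = 2.
  m = 1010 → c = 101110100, weight = 5.
  m = 0110 → c = 111001010, weight = 5.
  m = 1110 → c = 010110111, weight = 6.
  m = 0001 → c = 100110101, weight = 5.
  m = 1001 → c = 001001000, weight = 2.
  m = 0101 → c = 011110110, weight = 6.
  m = 1101 → c = 110001011, weight = 5.
  m = 0011 → c = 100111100, weight = 5.
  m = 1011 → c = 001000001, weight = 2.
  m = 0111 → c = 011111111, weight = 8.
  m = 1111 → c = 110000010, weight = 3.
Tally weights:
  weight 0: 1 codewords.
  weight 2: 3 codewords.
  weight 3: 1 codewords.
  weight 5: 6 codewords.
  weight 6: 3 codewords.
  weight 7: 1 codewords.
  weight 8: 1 codewords.
Minimum distance d = smallest w > 0 with A_w > 0 = 2.
Sanity: Σ A_w = 16 = 2^4 = 16 ✓.


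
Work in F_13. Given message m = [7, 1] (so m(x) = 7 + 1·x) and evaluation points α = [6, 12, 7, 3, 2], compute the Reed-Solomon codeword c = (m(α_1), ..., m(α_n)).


c = [0, 6, 1, 10, 9]

Message polynomial: m(x) = 7 + 1·x (mod 13).
For each evaluation point α_i, compute m(α_i) mod 13:
  α_1 = 6: Horner steps 1 → 0, so m(6) = 0.
  α_2 = 12: Horner steps 1 → 6, so m(12) = 6.
  α_3 = 7: Horner steps 1 → 1, so m(7) = 1.
  α_4 = 3: Horner steps 1 → 10, so m(3) = 10.
  α_5 = 2: Horner steps 1 → 9, so m(2) = 9.
Codeword c = [0, 6, 1, 10, 9] ∈ F_13^5.


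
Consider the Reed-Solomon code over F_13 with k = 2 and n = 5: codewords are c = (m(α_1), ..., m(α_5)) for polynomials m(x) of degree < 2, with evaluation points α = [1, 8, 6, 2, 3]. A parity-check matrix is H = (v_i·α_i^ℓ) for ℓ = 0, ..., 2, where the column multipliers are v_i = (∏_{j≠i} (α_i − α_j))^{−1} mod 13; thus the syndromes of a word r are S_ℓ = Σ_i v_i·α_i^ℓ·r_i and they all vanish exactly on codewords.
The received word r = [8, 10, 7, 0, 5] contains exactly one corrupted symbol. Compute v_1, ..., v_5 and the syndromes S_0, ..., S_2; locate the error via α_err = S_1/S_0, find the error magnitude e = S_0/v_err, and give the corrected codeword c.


S = (8, 12, 5), error at position 2, error magnitude e = 6, c = [8, 4, 7, 0, 5].

Step 1: column multipliers v_i = (∏_{j≠i}(α_i − α_j))^{−1} mod 13.
  i = 1 (α = 1): (1−8)(1−6)(1−2)(1−3) = (−7)·(−5)·(−1)·(−2) = 70 ≡ 5, so v_1 = 5^{−1} = 8 (mod 13).
  i = 2 (α = 8): (8−1)(8−6)(8−2)(8−3) = 7·2·6·5 = 420 ≡ 4, so v_2 = 4^{−1} = 10 (mod 13).
  i = 3 (α = 6): (6−1)(6−8)(6−2)(6−3) = 5·(−2)·4·3 = −120 ≡ 10, so v_3 = 10^{−1} = 4 (mod 13).
  i = 4 (α = 2): (2−1)(2−8)(2−6)(2−3) = 1·(−6)·(−4)·(−1) = −24 ≡ 2, so v_4 = 2^{−1} = 7 (mod 13).
  i = 5 (α = 3): (3−1)(3−8)(3−6)(3−2) = 2·(−5)·(−3)·1 = 30 ≡ 4, so v_5 = 4^{−1} = 10 (mod 13).
  v = [8, 10, 4, 7, 10].
Step 2: syndromes of r = [8, 10, 7, 0, 5] (all sums mod 13).
  S_0 = Σ v_i r_i = 8·8 + 10·10 + 4·7 + 7·0 + 10·5 = 242 ≡ 8.
  S_1 = Σ v_i α_i r_i = 8·1·8 + 10·8·10 + 4·6·7 + 7·2·0 + 10·3·5 = 1182 ≡ 12.
  α_i^2 mod 13 = [1, 12, 10, 4, 9].
  S_2 = Σ v_i α_i^2 r_i = 8·1·8 + 10·12·10 + 4·10·7 + 7·4·0 + 10·9·5 = 1994 ≡ 5.
  S = (8, 12, 5) ≠ 0, so r is not a codeword (an error is present).
Step 3: locate the error. For a single error e at position i, S_ℓ = v_i·e·α_i^ℓ, so α_err = S_1/S_0.
  S_0^{−1} = 8^{−1} = 5 (mod 13), so α_err = 12·5 = 60 ≡ 8 = α_2. Error position i = 2.
  Consistency check: S_2/S_1 = 5·12 = 60 ≡ 8 = α_err ✓ (single-error assumption holds).
Step 4: error magnitude e = S_0/v_2 = S_0·∏_{j≠2}(α_2 − α_j) = 8·4 = 32 ≡ 6 (mod 13).
Step 5: correct position 2: c_2 = r_2 − e = 10 − 6 ≡ 4 (mod 13). Hence c = [8, 4, 7, 0, 5].
  Check: interpolating c through the α_i gives m(x) = 3 + 5·x (degree < 2) with m(α_i) = c_i for every i, so c is indeed a codeword.


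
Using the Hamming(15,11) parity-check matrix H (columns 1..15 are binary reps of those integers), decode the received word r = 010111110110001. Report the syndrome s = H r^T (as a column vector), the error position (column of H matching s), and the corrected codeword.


s = (0, 1, 0, 0)^T, error position = 4, corrected codeword c = 010011110110001

Compute s = H r^T mod 2 one row at a time:
  s_1 = 1 + 0 + 1 + 1 + 0 + 0 + 0 + 1 = 4 ≡ 0 (mod 2).
  s_2 = 1 + 1 + 1 + 1 + 0 + 0 + 0 + 1 = 5 ≡ 1 (mod 2).
  s_3 = 1 + 0 + 1 + 1 + 1 + 1 + 0 + 1 = 6 ≡ 0 (mod 2).
  s_4 = 0 + 0 + 1 + 1 + 0 + 1 + 0 + 1 = 4 ≡ 0 (mod 2).
s = (0, 1, 0, 0)^T — this equals column 4 of H (binary 0100), so error is at position 4.
Correct: flip bit 4 of r = 010111110110001 to get c = 010011110110001.


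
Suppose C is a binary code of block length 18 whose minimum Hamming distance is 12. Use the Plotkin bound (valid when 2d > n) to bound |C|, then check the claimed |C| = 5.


Plotkin bound M ≤ 4; given |C| = 5 > bound (violated).

Check applicability: 2d = 24, n = 18.
2d − n = 6 > 0, so Plotkin applies.
Compute d/(2d−n) = 12/6 ≈ 2.0000.
⌊d/(2d−n)⌋ = 2.
Plotkin bound: M ≤ 2·2 = 4.
Given |C| = 5, check: VIOLATED.
This |C| is above the Plotkin bound, so no binary code with n = 18, d = 12 and 5 codewords exists.


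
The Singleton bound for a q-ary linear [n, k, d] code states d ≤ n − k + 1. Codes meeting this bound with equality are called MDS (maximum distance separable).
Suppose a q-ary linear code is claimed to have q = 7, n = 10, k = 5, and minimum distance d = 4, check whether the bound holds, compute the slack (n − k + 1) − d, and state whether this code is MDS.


Singleton RHS = n − k + 1 = 6, slack = 2, bound satisfied, not MDS.

Singleton bound: d ≤ n − k + 1.
Here n = 10, k = 5, so n − k + 1 = 6.
Given d = 4, check d ≤ 6: YES.
Slack = (n − k + 1) − d = 2.
The code is NOT MDS (slack = 2 > 0).
Description: the claimed parameters are [10, 5, 4]_7; such a code would be non-MDS.


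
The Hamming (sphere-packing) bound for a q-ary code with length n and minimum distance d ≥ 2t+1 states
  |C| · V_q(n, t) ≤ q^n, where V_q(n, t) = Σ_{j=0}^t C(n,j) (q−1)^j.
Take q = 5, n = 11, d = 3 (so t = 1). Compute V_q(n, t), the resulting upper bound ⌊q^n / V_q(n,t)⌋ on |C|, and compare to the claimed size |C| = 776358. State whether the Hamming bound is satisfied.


V_q(n, t) = 45, q^n = 48828125, Hamming bound = 1085069, |C| = 776358 ≤ bound (satisfied).

Step 1: Compute V_q(n, t) = Σ_{j=0}^1 C(n, j) (q−1)^j.
  j = 0: C(11,0)·(4)^0 = 1·1 = 1.
  j = 1: C(11,1)·(4)^1 = 11·4 = 44.
  V_q(n, t) = 1 + 44 = 45.
Step 2: q^n = 5^11 = 48828125.
Step 3: Hamming bound ⌊q^n / V_q(n,t)⌋ = ⌊48828125/45⌋ = 1085069.
Step 4: Compare |C| = 776358 to 1085069: satisfied.
The claimed |C| lies below the Hamming bound.


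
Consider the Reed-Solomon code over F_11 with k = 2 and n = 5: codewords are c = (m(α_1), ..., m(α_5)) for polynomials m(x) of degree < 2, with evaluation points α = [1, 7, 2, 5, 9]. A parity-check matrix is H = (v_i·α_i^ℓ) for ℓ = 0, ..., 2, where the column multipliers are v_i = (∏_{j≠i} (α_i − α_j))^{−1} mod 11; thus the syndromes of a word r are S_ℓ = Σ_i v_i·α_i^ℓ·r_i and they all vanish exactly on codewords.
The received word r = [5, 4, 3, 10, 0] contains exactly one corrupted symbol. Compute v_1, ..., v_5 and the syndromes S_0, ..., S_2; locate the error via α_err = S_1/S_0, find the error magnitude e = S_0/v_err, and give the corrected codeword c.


S = (3, 4, 9), error at position 4, error magnitude e = 2, c = [5, 4, 3, 8, 0].

Step 1: column multipliers v_i = (∏_{j≠i}(α_i − α_j))^{−1} mod 11.
  i = 1 (α = 1): (1−7)(1−2)(1−5)(1−9) = (−6)·(−1)·(−4)·(−8) = 192 ≡ 5, so v_1 = 5^{−1} = 9 (mod 11).
  i = 2 (α = 7): (7−1)(7−2)(7−5)(7−9) = 6·5·2·(−2) = −120 ≡ 1, so v_2 = 1^{−1} = 1 (mod 11).
  i = 3 (α = 2): (2−1)(2−7)(2−5)(2−9) = 1·(−5)·(−3)·(−7) = −105 ≡ 5, so v_3 = 5^{−1} = 9 (mod 11).
  i = 4 (α = 5): (5−1)(5−7)(5−2)(5−9) = 4·(−2)·3·(−4) = 96 ≡ 8, so v_4 = 8^{−1} = 7 (mod 11).
  i = 5 (α = 9): (9−1)(9−7)(9−2)(9−5) = 8·2·7·4 = 448 ≡ 8, so v_5 = 8^{−1} = 7 (mod 11).
  v = [9, 1, 9, 7, 7].
Step 2: syndromes of r = [5, 4, 3, 10, 0] (all sums mod 11).
  S_0 = Σ v_i r_i = 9·5 + 1·4 + 9·3 + 7·10 + 7·0 = 146 ≡ 3.
  S_1 = Σ v_i α_i r_i = 9·1·5 + 1·7·4 + 9·2·3 + 7·5·10 + 7·9·0 = 477 ≡ 4.
  α_i^2 mod 11 = [1, 5, 4, 3, 4].
  S_2 = Σ v_i α_i^2 r_i = 9·1·5 + 1·5·4 + 9·4·3 + 7·3·10 + 7·4·0 = 383 ≡ 9.
  S = (3, 4, 9) ≠ 0, so r is not a codeword (an error is present).
Step 3: locate the error. For a single error e at position i, S_ℓ = v_i·e·α_i^ℓ, so α_err = S_1/S_0.
  S_0^{−1} = 3^{−1} = 4 (mod 11), so α_err = 4·4 = 16 ≡ 5 = α_4. Error position i = 4.
  Consistency check: S_2/S_1 = 9·3 = 27 ≡ 5 = α_err ✓ (single-error assumption holds).
Step 4: error magnitude e = S_0/v_4 = S_0·∏_{j≠4}(α_4 − α_j) = 3·8 = 24 ≡ 2 (mod 11).
Step 5: correct position 4: c_4 = r_4 − e = 10 − 2 ≡ 8 (mod 11). Hence c = [5, 4, 3, 8, 0].
  Check: interpolating c through the α_i gives m(x) = 7 + 9·x (degree < 2) with m(α_i) = c_i for every i, so c is indeed a codeword.


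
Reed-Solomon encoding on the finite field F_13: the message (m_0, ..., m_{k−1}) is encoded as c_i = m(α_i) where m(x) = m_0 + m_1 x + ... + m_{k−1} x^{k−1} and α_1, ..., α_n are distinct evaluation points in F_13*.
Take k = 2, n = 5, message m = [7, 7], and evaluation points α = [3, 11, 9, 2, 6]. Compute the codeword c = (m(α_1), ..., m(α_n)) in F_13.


c = [2, 6, 5, 8, 10]

Message polynomial: m(x) = 7 + 7·x (mod 13).
For each evaluation point α_i, compute m(α_i) mod 13:
  α_1 = 3: Horner steps 7 → 2, so m(3) = 2.
  α_2 = 11: Horner steps 7 → 6, so m(11) = 6.
  α_3 = 9: Horner steps 7 → 5, so m(9) = 5.
  α_4 = 2: Horner steps 7 → 8, so m(2) = 8.
  α_5 = 6: Horner steps 7 → 10, so m(6) = 10.
Codeword c = [2, 6, 5, 8, 10] ∈ F_13^5.


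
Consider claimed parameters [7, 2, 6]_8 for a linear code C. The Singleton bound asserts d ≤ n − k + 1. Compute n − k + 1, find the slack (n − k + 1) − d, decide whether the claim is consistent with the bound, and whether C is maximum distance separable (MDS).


Singleton RHS = n − k + 1 = 6, slack = 0, bound satisfied, MDS.

Singleton bound: d ≤ n − k + 1.
Here n = 7, k = 2, so n − k + 1 = 6.
Given d = 6, check d ≤ 6: YES.
Slack = (n − k + 1) − d = 0.
The code is MDS (slack = 0).
Description: the claimed parameters are [7, 2, 6]_8; such a code would be MDS (meets Singleton bound).


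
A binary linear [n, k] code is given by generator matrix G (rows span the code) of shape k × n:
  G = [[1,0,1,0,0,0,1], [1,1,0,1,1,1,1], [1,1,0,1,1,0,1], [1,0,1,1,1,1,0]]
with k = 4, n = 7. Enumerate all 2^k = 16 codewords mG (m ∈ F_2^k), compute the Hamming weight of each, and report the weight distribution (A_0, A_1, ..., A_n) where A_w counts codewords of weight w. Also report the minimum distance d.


Weight distribution: A_0 = 1, A_1 = 1, A_2 = 1, A_3 = 4, A_4 = 5, A_5 = 3, A_6 = 1. Minimum distance d = 1.

Enumerate all 2^4 = 16 messages m ∈ F_2^4.
For each, compute codeword c = mG in F_2^7, then tally its weight.
  m = 0000 → c = 0000000, weight = 0.
  m = 1000 → c = 1010001, weight = 3.
  m = 0100 → c = 1101111, weight = 6.
  m = 1100 → c = 0111110, weight = 5.
  m = 0010 → c = 1101101, weight = 5.
  m = 1010 → c = 0111100, weight = 4.
  m = 0110 → c = 0000010, weight = 1.
  m = 1110 → c = 1010011, weight = 4.
  m = 0001 → c = 1011110, weight = 5.
  m = 1001 → c = 0001111, weight = 4.
  m = 0101 → c = 0110001, weight = 3.
  m = 1101 → c = 1100000, weight = 2.
  m = 0011 → c = 0110011, weight = 4.
  m = 1011 → c = 1100010, weight = 3.
  m = 0111 → c = 1011100, weight = 4.
  m = 1111 → c = 0001101, weight = 3.
Tally weights:
  weight 0: 1 codewords.
  weight 1: 1 codewords.
  weight 2: 1 codewords.
  weight 3: 4 codewords.
  weight 4: 5 codewords.
  weight 5: 3 codewords.
  weight 6: 1 codewords.
Minimum distance d = smallest w > 0 with A_w > 0 = 1.
Sanity: Σ A_w = 16 = 2^4 = 16 ✓.
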